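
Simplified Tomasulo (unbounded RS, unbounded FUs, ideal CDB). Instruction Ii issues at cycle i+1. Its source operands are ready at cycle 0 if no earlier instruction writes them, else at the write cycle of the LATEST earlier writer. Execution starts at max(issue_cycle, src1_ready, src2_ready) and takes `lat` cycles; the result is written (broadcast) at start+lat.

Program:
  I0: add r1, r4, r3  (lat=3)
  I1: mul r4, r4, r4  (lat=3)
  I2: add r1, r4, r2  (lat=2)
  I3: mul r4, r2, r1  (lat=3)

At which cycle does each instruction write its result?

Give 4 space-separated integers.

I0 add r1: issue@1 deps=(None,None) exec_start@1 write@4
I1 mul r4: issue@2 deps=(None,None) exec_start@2 write@5
I2 add r1: issue@3 deps=(1,None) exec_start@5 write@7
I3 mul r4: issue@4 deps=(None,2) exec_start@7 write@10

Answer: 4 5 7 10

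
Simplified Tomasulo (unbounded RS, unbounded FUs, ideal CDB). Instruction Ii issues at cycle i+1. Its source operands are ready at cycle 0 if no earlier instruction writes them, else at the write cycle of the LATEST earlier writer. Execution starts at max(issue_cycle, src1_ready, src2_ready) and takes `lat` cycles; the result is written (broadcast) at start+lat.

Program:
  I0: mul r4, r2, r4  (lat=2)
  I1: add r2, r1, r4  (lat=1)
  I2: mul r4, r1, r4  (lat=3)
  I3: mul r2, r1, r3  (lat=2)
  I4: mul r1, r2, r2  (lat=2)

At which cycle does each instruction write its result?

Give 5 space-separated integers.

I0 mul r4: issue@1 deps=(None,None) exec_start@1 write@3
I1 add r2: issue@2 deps=(None,0) exec_start@3 write@4
I2 mul r4: issue@3 deps=(None,0) exec_start@3 write@6
I3 mul r2: issue@4 deps=(None,None) exec_start@4 write@6
I4 mul r1: issue@5 deps=(3,3) exec_start@6 write@8

Answer: 3 4 6 6 8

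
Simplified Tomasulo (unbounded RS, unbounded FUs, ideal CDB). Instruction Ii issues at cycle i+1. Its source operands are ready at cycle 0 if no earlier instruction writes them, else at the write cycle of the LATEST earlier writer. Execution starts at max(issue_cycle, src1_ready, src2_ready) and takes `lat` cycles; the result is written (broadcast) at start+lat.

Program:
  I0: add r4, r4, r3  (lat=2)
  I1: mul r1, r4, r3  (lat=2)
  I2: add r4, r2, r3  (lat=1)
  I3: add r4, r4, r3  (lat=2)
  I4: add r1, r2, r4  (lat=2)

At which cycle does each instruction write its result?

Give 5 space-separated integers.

Answer: 3 5 4 6 8

Derivation:
I0 add r4: issue@1 deps=(None,None) exec_start@1 write@3
I1 mul r1: issue@2 deps=(0,None) exec_start@3 write@5
I2 add r4: issue@3 deps=(None,None) exec_start@3 write@4
I3 add r4: issue@4 deps=(2,None) exec_start@4 write@6
I4 add r1: issue@5 deps=(None,3) exec_start@6 write@8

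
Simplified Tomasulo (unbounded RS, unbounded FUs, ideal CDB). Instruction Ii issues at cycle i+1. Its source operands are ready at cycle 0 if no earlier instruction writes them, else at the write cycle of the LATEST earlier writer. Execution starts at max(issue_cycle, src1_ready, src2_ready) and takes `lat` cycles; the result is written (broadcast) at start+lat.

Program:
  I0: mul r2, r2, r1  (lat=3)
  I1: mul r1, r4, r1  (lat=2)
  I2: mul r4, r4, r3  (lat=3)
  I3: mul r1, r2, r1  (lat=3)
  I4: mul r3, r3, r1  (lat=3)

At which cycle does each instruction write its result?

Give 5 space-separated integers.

Answer: 4 4 6 7 10

Derivation:
I0 mul r2: issue@1 deps=(None,None) exec_start@1 write@4
I1 mul r1: issue@2 deps=(None,None) exec_start@2 write@4
I2 mul r4: issue@3 deps=(None,None) exec_start@3 write@6
I3 mul r1: issue@4 deps=(0,1) exec_start@4 write@7
I4 mul r3: issue@5 deps=(None,3) exec_start@7 write@10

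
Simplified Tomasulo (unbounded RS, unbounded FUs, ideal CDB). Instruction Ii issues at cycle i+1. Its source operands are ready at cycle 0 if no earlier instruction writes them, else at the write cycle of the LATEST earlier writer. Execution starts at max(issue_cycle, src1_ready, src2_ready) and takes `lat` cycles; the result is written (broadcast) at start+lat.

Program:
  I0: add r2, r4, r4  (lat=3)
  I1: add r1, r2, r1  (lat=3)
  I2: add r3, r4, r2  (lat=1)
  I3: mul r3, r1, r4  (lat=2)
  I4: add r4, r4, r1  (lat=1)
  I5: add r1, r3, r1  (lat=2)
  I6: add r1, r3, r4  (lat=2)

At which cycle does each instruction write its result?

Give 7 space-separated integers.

Answer: 4 7 5 9 8 11 11

Derivation:
I0 add r2: issue@1 deps=(None,None) exec_start@1 write@4
I1 add r1: issue@2 deps=(0,None) exec_start@4 write@7
I2 add r3: issue@3 deps=(None,0) exec_start@4 write@5
I3 mul r3: issue@4 deps=(1,None) exec_start@7 write@9
I4 add r4: issue@5 deps=(None,1) exec_start@7 write@8
I5 add r1: issue@6 deps=(3,1) exec_start@9 write@11
I6 add r1: issue@7 deps=(3,4) exec_start@9 write@11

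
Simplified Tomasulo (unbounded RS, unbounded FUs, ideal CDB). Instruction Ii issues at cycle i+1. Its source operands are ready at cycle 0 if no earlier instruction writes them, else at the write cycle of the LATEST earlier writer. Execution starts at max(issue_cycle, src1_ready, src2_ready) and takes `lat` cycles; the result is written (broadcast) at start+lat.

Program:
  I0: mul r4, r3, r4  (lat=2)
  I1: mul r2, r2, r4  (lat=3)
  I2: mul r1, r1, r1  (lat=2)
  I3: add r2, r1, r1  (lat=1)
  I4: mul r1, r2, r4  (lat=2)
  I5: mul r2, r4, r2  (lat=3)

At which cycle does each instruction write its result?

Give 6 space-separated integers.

I0 mul r4: issue@1 deps=(None,None) exec_start@1 write@3
I1 mul r2: issue@2 deps=(None,0) exec_start@3 write@6
I2 mul r1: issue@3 deps=(None,None) exec_start@3 write@5
I3 add r2: issue@4 deps=(2,2) exec_start@5 write@6
I4 mul r1: issue@5 deps=(3,0) exec_start@6 write@8
I5 mul r2: issue@6 deps=(0,3) exec_start@6 write@9

Answer: 3 6 5 6 8 9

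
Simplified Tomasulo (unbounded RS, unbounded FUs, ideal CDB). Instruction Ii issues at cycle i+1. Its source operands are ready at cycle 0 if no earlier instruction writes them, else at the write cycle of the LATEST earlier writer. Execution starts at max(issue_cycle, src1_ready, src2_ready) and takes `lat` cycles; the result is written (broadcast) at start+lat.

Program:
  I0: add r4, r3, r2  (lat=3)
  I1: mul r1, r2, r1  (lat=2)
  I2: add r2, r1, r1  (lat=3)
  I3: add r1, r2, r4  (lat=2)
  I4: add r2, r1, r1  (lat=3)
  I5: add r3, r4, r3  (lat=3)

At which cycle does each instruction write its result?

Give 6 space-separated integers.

I0 add r4: issue@1 deps=(None,None) exec_start@1 write@4
I1 mul r1: issue@2 deps=(None,None) exec_start@2 write@4
I2 add r2: issue@3 deps=(1,1) exec_start@4 write@7
I3 add r1: issue@4 deps=(2,0) exec_start@7 write@9
I4 add r2: issue@5 deps=(3,3) exec_start@9 write@12
I5 add r3: issue@6 deps=(0,None) exec_start@6 write@9

Answer: 4 4 7 9 12 9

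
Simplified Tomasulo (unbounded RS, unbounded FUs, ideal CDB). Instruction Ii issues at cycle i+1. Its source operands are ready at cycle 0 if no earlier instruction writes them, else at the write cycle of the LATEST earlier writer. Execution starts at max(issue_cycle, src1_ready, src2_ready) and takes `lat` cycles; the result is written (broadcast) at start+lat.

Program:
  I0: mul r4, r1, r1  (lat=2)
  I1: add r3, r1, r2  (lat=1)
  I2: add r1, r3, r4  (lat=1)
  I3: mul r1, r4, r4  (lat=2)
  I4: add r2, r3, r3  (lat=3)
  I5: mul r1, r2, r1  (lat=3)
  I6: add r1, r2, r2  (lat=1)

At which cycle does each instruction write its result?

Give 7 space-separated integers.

Answer: 3 3 4 6 8 11 9

Derivation:
I0 mul r4: issue@1 deps=(None,None) exec_start@1 write@3
I1 add r3: issue@2 deps=(None,None) exec_start@2 write@3
I2 add r1: issue@3 deps=(1,0) exec_start@3 write@4
I3 mul r1: issue@4 deps=(0,0) exec_start@4 write@6
I4 add r2: issue@5 deps=(1,1) exec_start@5 write@8
I5 mul r1: issue@6 deps=(4,3) exec_start@8 write@11
I6 add r1: issue@7 deps=(4,4) exec_start@8 write@9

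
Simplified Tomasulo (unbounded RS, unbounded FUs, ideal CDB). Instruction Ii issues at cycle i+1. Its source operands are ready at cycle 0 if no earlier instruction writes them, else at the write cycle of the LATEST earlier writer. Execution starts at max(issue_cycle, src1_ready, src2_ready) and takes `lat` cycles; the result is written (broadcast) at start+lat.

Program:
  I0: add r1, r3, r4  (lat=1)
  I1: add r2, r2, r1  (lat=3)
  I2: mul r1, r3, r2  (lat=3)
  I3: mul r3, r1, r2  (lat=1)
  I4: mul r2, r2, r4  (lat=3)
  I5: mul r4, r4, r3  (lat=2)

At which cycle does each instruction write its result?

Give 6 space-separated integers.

I0 add r1: issue@1 deps=(None,None) exec_start@1 write@2
I1 add r2: issue@2 deps=(None,0) exec_start@2 write@5
I2 mul r1: issue@3 deps=(None,1) exec_start@5 write@8
I3 mul r3: issue@4 deps=(2,1) exec_start@8 write@9
I4 mul r2: issue@5 deps=(1,None) exec_start@5 write@8
I5 mul r4: issue@6 deps=(None,3) exec_start@9 write@11

Answer: 2 5 8 9 8 11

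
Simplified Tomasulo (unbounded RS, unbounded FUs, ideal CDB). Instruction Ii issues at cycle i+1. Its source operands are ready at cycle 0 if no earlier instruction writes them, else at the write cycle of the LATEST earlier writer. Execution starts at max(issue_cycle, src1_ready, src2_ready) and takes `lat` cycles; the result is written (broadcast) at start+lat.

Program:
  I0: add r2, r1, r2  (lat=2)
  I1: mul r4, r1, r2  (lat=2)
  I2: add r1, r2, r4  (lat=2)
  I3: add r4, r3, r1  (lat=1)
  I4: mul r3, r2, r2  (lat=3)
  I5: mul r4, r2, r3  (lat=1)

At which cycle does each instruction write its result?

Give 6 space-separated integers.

I0 add r2: issue@1 deps=(None,None) exec_start@1 write@3
I1 mul r4: issue@2 deps=(None,0) exec_start@3 write@5
I2 add r1: issue@3 deps=(0,1) exec_start@5 write@7
I3 add r4: issue@4 deps=(None,2) exec_start@7 write@8
I4 mul r3: issue@5 deps=(0,0) exec_start@5 write@8
I5 mul r4: issue@6 deps=(0,4) exec_start@8 write@9

Answer: 3 5 7 8 8 9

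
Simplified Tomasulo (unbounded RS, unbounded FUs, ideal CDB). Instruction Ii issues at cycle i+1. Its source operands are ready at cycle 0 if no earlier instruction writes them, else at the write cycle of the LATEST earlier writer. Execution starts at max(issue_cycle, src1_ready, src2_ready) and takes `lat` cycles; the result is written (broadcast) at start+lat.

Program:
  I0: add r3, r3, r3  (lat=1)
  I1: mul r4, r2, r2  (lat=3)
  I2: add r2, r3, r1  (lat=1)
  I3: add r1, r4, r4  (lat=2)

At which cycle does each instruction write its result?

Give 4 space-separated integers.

Answer: 2 5 4 7

Derivation:
I0 add r3: issue@1 deps=(None,None) exec_start@1 write@2
I1 mul r4: issue@2 deps=(None,None) exec_start@2 write@5
I2 add r2: issue@3 deps=(0,None) exec_start@3 write@4
I3 add r1: issue@4 deps=(1,1) exec_start@5 write@7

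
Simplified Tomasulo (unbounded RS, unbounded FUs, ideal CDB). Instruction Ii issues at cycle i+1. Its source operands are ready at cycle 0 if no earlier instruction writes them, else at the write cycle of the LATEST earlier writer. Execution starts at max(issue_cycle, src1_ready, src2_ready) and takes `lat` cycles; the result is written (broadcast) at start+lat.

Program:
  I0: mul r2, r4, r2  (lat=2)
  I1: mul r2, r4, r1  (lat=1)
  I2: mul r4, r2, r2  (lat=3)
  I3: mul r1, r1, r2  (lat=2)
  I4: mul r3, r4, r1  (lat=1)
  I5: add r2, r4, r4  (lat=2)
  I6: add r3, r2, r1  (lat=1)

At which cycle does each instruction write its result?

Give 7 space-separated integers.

Answer: 3 3 6 6 7 8 9

Derivation:
I0 mul r2: issue@1 deps=(None,None) exec_start@1 write@3
I1 mul r2: issue@2 deps=(None,None) exec_start@2 write@3
I2 mul r4: issue@3 deps=(1,1) exec_start@3 write@6
I3 mul r1: issue@4 deps=(None,1) exec_start@4 write@6
I4 mul r3: issue@5 deps=(2,3) exec_start@6 write@7
I5 add r2: issue@6 deps=(2,2) exec_start@6 write@8
I6 add r3: issue@7 deps=(5,3) exec_start@8 write@9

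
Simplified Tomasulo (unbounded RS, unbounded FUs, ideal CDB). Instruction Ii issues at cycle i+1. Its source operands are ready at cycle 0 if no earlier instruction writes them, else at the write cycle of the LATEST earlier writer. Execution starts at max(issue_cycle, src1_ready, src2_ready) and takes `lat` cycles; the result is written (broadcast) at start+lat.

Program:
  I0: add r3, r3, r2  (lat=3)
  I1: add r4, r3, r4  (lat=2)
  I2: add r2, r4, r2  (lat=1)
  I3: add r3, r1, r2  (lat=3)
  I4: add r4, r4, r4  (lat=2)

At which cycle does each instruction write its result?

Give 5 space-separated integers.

Answer: 4 6 7 10 8

Derivation:
I0 add r3: issue@1 deps=(None,None) exec_start@1 write@4
I1 add r4: issue@2 deps=(0,None) exec_start@4 write@6
I2 add r2: issue@3 deps=(1,None) exec_start@6 write@7
I3 add r3: issue@4 deps=(None,2) exec_start@7 write@10
I4 add r4: issue@5 deps=(1,1) exec_start@6 write@8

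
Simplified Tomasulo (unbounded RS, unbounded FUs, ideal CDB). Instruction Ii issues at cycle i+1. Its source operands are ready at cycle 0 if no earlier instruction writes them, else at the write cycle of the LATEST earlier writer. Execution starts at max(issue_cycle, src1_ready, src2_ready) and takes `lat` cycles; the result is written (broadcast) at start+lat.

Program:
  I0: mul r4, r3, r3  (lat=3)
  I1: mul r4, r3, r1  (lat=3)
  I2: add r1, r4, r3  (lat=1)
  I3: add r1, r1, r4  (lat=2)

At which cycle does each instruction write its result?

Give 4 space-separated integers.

Answer: 4 5 6 8

Derivation:
I0 mul r4: issue@1 deps=(None,None) exec_start@1 write@4
I1 mul r4: issue@2 deps=(None,None) exec_start@2 write@5
I2 add r1: issue@3 deps=(1,None) exec_start@5 write@6
I3 add r1: issue@4 deps=(2,1) exec_start@6 write@8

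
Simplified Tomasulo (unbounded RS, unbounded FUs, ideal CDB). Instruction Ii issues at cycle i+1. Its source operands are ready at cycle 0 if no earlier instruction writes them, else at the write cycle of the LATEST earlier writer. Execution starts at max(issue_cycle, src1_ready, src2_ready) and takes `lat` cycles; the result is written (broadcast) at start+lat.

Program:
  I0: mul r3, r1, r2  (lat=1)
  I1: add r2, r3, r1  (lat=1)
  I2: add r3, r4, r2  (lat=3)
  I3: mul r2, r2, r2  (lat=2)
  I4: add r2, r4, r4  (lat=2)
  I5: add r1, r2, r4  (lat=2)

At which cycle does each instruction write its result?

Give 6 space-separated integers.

I0 mul r3: issue@1 deps=(None,None) exec_start@1 write@2
I1 add r2: issue@2 deps=(0,None) exec_start@2 write@3
I2 add r3: issue@3 deps=(None,1) exec_start@3 write@6
I3 mul r2: issue@4 deps=(1,1) exec_start@4 write@6
I4 add r2: issue@5 deps=(None,None) exec_start@5 write@7
I5 add r1: issue@6 deps=(4,None) exec_start@7 write@9

Answer: 2 3 6 6 7 9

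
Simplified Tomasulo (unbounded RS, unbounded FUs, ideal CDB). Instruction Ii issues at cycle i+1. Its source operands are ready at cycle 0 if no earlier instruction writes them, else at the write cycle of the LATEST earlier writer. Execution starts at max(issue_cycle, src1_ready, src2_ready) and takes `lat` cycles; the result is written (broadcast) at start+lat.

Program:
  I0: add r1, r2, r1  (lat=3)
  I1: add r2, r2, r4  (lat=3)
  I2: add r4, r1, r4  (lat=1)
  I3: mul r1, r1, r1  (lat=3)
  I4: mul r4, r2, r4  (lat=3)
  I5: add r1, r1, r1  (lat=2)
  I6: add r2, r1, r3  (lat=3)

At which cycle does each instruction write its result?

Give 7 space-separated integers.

I0 add r1: issue@1 deps=(None,None) exec_start@1 write@4
I1 add r2: issue@2 deps=(None,None) exec_start@2 write@5
I2 add r4: issue@3 deps=(0,None) exec_start@4 write@5
I3 mul r1: issue@4 deps=(0,0) exec_start@4 write@7
I4 mul r4: issue@5 deps=(1,2) exec_start@5 write@8
I5 add r1: issue@6 deps=(3,3) exec_start@7 write@9
I6 add r2: issue@7 deps=(5,None) exec_start@9 write@12

Answer: 4 5 5 7 8 9 12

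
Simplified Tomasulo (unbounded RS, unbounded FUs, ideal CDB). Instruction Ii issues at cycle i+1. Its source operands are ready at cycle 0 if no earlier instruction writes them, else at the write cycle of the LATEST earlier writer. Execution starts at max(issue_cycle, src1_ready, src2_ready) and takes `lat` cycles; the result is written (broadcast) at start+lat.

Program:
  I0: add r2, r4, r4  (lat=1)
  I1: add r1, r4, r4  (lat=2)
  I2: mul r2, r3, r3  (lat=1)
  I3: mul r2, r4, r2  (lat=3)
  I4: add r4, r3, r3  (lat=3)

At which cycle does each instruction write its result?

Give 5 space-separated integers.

Answer: 2 4 4 7 8

Derivation:
I0 add r2: issue@1 deps=(None,None) exec_start@1 write@2
I1 add r1: issue@2 deps=(None,None) exec_start@2 write@4
I2 mul r2: issue@3 deps=(None,None) exec_start@3 write@4
I3 mul r2: issue@4 deps=(None,2) exec_start@4 write@7
I4 add r4: issue@5 deps=(None,None) exec_start@5 write@8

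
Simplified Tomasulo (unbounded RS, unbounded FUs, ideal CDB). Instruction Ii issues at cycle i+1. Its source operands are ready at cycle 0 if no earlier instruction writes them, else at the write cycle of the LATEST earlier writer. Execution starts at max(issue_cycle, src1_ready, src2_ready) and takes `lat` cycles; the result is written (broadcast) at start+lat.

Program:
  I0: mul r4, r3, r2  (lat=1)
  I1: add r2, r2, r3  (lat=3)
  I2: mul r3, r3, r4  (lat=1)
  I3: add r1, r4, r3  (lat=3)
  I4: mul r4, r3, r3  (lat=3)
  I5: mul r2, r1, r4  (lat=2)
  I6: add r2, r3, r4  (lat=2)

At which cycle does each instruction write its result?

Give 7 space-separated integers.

Answer: 2 5 4 7 8 10 10

Derivation:
I0 mul r4: issue@1 deps=(None,None) exec_start@1 write@2
I1 add r2: issue@2 deps=(None,None) exec_start@2 write@5
I2 mul r3: issue@3 deps=(None,0) exec_start@3 write@4
I3 add r1: issue@4 deps=(0,2) exec_start@4 write@7
I4 mul r4: issue@5 deps=(2,2) exec_start@5 write@8
I5 mul r2: issue@6 deps=(3,4) exec_start@8 write@10
I6 add r2: issue@7 deps=(2,4) exec_start@8 write@10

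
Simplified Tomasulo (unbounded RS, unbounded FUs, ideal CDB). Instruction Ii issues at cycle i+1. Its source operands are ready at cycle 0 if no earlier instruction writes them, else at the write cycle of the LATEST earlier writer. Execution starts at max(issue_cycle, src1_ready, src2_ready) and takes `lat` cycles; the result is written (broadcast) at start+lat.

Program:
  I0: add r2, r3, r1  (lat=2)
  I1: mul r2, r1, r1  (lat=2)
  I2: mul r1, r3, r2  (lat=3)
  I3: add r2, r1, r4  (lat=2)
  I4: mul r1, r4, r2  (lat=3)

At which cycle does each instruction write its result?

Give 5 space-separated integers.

I0 add r2: issue@1 deps=(None,None) exec_start@1 write@3
I1 mul r2: issue@2 deps=(None,None) exec_start@2 write@4
I2 mul r1: issue@3 deps=(None,1) exec_start@4 write@7
I3 add r2: issue@4 deps=(2,None) exec_start@7 write@9
I4 mul r1: issue@5 deps=(None,3) exec_start@9 write@12

Answer: 3 4 7 9 12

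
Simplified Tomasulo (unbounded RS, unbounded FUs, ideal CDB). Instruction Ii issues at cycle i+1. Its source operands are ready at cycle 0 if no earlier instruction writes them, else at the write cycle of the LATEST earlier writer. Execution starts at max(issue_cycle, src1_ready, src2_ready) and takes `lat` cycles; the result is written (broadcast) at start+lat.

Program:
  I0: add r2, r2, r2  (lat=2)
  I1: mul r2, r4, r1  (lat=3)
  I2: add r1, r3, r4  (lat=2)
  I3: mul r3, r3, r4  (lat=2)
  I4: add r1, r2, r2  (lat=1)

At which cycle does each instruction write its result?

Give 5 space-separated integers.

I0 add r2: issue@1 deps=(None,None) exec_start@1 write@3
I1 mul r2: issue@2 deps=(None,None) exec_start@2 write@5
I2 add r1: issue@3 deps=(None,None) exec_start@3 write@5
I3 mul r3: issue@4 deps=(None,None) exec_start@4 write@6
I4 add r1: issue@5 deps=(1,1) exec_start@5 write@6

Answer: 3 5 5 6 6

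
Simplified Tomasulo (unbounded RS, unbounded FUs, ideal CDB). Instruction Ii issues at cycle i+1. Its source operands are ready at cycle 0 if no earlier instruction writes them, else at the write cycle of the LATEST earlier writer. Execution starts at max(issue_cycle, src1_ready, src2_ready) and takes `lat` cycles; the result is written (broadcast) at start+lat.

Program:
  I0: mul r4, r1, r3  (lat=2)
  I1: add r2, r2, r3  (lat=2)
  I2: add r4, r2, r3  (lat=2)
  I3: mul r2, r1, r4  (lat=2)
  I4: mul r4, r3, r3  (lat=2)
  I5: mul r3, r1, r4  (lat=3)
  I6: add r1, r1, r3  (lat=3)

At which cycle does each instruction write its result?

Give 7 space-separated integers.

I0 mul r4: issue@1 deps=(None,None) exec_start@1 write@3
I1 add r2: issue@2 deps=(None,None) exec_start@2 write@4
I2 add r4: issue@3 deps=(1,None) exec_start@4 write@6
I3 mul r2: issue@4 deps=(None,2) exec_start@6 write@8
I4 mul r4: issue@5 deps=(None,None) exec_start@5 write@7
I5 mul r3: issue@6 deps=(None,4) exec_start@7 write@10
I6 add r1: issue@7 deps=(None,5) exec_start@10 write@13

Answer: 3 4 6 8 7 10 13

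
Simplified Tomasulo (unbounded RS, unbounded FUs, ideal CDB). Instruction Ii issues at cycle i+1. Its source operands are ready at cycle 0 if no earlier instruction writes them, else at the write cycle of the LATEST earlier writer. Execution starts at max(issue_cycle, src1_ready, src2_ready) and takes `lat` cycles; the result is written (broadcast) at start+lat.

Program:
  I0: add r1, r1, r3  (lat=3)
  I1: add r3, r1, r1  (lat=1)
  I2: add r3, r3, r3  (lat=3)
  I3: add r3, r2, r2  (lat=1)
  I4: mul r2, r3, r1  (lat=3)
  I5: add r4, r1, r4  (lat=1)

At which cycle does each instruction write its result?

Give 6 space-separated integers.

Answer: 4 5 8 5 8 7

Derivation:
I0 add r1: issue@1 deps=(None,None) exec_start@1 write@4
I1 add r3: issue@2 deps=(0,0) exec_start@4 write@5
I2 add r3: issue@3 deps=(1,1) exec_start@5 write@8
I3 add r3: issue@4 deps=(None,None) exec_start@4 write@5
I4 mul r2: issue@5 deps=(3,0) exec_start@5 write@8
I5 add r4: issue@6 deps=(0,None) exec_start@6 write@7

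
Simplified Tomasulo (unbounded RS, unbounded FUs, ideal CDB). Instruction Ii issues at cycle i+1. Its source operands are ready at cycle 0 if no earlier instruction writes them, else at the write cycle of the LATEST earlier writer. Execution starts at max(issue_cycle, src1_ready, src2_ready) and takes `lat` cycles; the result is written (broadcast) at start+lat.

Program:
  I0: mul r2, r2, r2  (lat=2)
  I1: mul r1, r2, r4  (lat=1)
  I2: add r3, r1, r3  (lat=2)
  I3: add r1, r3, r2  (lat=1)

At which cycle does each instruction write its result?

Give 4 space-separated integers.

I0 mul r2: issue@1 deps=(None,None) exec_start@1 write@3
I1 mul r1: issue@2 deps=(0,None) exec_start@3 write@4
I2 add r3: issue@3 deps=(1,None) exec_start@4 write@6
I3 add r1: issue@4 deps=(2,0) exec_start@6 write@7

Answer: 3 4 6 7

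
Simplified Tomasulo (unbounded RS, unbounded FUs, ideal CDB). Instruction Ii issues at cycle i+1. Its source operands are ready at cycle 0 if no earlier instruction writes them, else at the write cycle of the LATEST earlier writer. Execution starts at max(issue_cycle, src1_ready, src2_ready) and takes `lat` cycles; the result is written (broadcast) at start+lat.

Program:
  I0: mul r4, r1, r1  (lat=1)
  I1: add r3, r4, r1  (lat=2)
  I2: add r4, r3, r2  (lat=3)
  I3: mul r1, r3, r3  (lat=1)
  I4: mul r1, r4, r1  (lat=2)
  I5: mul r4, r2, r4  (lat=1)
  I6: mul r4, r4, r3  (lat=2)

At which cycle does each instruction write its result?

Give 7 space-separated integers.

I0 mul r4: issue@1 deps=(None,None) exec_start@1 write@2
I1 add r3: issue@2 deps=(0,None) exec_start@2 write@4
I2 add r4: issue@3 deps=(1,None) exec_start@4 write@7
I3 mul r1: issue@4 deps=(1,1) exec_start@4 write@5
I4 mul r1: issue@5 deps=(2,3) exec_start@7 write@9
I5 mul r4: issue@6 deps=(None,2) exec_start@7 write@8
I6 mul r4: issue@7 deps=(5,1) exec_start@8 write@10

Answer: 2 4 7 5 9 8 10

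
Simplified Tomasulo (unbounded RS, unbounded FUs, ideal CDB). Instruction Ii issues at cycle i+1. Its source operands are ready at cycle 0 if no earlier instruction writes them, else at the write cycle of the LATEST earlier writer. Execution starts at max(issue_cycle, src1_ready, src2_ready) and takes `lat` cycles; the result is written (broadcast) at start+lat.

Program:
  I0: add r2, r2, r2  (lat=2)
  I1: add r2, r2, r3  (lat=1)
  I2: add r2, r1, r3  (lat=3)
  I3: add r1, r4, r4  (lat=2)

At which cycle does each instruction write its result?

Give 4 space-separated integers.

I0 add r2: issue@1 deps=(None,None) exec_start@1 write@3
I1 add r2: issue@2 deps=(0,None) exec_start@3 write@4
I2 add r2: issue@3 deps=(None,None) exec_start@3 write@6
I3 add r1: issue@4 deps=(None,None) exec_start@4 write@6

Answer: 3 4 6 6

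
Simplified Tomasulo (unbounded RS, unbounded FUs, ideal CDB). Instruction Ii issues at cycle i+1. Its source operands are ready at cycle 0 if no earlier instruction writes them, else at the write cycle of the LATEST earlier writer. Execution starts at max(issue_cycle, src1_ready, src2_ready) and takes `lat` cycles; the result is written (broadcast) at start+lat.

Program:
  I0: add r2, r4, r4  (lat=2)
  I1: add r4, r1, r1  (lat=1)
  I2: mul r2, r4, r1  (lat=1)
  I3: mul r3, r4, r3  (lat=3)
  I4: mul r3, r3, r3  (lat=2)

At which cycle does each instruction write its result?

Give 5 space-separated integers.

I0 add r2: issue@1 deps=(None,None) exec_start@1 write@3
I1 add r4: issue@2 deps=(None,None) exec_start@2 write@3
I2 mul r2: issue@3 deps=(1,None) exec_start@3 write@4
I3 mul r3: issue@4 deps=(1,None) exec_start@4 write@7
I4 mul r3: issue@5 deps=(3,3) exec_start@7 write@9

Answer: 3 3 4 7 9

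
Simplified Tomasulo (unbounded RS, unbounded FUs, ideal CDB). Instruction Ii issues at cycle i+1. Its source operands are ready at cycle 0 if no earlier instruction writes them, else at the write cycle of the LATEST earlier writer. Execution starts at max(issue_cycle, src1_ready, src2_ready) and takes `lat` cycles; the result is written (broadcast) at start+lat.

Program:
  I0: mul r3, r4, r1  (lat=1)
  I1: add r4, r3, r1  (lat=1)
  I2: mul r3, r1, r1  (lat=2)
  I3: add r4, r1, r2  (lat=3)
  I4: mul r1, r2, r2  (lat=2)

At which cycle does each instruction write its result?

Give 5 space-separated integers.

I0 mul r3: issue@1 deps=(None,None) exec_start@1 write@2
I1 add r4: issue@2 deps=(0,None) exec_start@2 write@3
I2 mul r3: issue@3 deps=(None,None) exec_start@3 write@5
I3 add r4: issue@4 deps=(None,None) exec_start@4 write@7
I4 mul r1: issue@5 deps=(None,None) exec_start@5 write@7

Answer: 2 3 5 7 7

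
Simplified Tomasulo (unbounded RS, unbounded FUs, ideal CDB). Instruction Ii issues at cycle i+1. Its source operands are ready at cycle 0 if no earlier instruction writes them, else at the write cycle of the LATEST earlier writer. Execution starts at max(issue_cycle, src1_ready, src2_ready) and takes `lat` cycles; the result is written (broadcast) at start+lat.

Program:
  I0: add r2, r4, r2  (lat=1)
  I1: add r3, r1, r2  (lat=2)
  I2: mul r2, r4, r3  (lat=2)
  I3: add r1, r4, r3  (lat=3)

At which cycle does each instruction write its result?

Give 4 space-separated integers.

Answer: 2 4 6 7

Derivation:
I0 add r2: issue@1 deps=(None,None) exec_start@1 write@2
I1 add r3: issue@2 deps=(None,0) exec_start@2 write@4
I2 mul r2: issue@3 deps=(None,1) exec_start@4 write@6
I3 add r1: issue@4 deps=(None,1) exec_start@4 write@7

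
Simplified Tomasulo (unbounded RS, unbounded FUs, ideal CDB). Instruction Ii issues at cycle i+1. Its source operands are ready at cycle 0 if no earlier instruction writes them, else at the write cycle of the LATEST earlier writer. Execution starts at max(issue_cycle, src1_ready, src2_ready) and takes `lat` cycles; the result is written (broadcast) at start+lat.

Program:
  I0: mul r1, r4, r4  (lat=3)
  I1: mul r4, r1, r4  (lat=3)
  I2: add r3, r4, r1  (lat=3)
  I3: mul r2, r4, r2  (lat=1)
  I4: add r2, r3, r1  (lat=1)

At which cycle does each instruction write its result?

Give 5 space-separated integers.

I0 mul r1: issue@1 deps=(None,None) exec_start@1 write@4
I1 mul r4: issue@2 deps=(0,None) exec_start@4 write@7
I2 add r3: issue@3 deps=(1,0) exec_start@7 write@10
I3 mul r2: issue@4 deps=(1,None) exec_start@7 write@8
I4 add r2: issue@5 deps=(2,0) exec_start@10 write@11

Answer: 4 7 10 8 11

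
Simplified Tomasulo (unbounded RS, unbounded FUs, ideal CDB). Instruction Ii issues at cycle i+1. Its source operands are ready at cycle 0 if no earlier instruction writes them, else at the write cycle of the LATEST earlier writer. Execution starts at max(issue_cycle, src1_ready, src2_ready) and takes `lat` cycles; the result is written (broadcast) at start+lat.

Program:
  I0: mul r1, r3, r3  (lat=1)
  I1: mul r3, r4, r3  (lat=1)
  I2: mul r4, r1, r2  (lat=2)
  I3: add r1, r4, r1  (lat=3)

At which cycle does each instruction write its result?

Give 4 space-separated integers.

Answer: 2 3 5 8

Derivation:
I0 mul r1: issue@1 deps=(None,None) exec_start@1 write@2
I1 mul r3: issue@2 deps=(None,None) exec_start@2 write@3
I2 mul r4: issue@3 deps=(0,None) exec_start@3 write@5
I3 add r1: issue@4 deps=(2,0) exec_start@5 write@8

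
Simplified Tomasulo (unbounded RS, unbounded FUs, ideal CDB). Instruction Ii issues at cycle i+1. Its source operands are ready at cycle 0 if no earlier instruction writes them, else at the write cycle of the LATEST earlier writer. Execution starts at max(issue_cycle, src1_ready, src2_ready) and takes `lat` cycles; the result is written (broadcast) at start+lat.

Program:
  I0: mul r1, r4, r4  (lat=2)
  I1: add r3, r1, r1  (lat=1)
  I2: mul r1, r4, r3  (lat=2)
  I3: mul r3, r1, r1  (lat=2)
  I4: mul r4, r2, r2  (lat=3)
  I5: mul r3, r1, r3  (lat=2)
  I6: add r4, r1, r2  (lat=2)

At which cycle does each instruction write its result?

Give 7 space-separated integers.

Answer: 3 4 6 8 8 10 9

Derivation:
I0 mul r1: issue@1 deps=(None,None) exec_start@1 write@3
I1 add r3: issue@2 deps=(0,0) exec_start@3 write@4
I2 mul r1: issue@3 deps=(None,1) exec_start@4 write@6
I3 mul r3: issue@4 deps=(2,2) exec_start@6 write@8
I4 mul r4: issue@5 deps=(None,None) exec_start@5 write@8
I5 mul r3: issue@6 deps=(2,3) exec_start@8 write@10
I6 add r4: issue@7 deps=(2,None) exec_start@7 write@9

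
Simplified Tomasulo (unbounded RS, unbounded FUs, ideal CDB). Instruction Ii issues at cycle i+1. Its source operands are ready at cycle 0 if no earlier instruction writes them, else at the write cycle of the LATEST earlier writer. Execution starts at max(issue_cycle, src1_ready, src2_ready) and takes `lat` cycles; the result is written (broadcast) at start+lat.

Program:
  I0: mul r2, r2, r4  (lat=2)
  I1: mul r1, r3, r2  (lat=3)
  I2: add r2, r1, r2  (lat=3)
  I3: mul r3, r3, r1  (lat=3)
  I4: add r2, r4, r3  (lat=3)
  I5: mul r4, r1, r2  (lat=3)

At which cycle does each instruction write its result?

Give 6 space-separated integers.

I0 mul r2: issue@1 deps=(None,None) exec_start@1 write@3
I1 mul r1: issue@2 deps=(None,0) exec_start@3 write@6
I2 add r2: issue@3 deps=(1,0) exec_start@6 write@9
I3 mul r3: issue@4 deps=(None,1) exec_start@6 write@9
I4 add r2: issue@5 deps=(None,3) exec_start@9 write@12
I5 mul r4: issue@6 deps=(1,4) exec_start@12 write@15

Answer: 3 6 9 9 12 15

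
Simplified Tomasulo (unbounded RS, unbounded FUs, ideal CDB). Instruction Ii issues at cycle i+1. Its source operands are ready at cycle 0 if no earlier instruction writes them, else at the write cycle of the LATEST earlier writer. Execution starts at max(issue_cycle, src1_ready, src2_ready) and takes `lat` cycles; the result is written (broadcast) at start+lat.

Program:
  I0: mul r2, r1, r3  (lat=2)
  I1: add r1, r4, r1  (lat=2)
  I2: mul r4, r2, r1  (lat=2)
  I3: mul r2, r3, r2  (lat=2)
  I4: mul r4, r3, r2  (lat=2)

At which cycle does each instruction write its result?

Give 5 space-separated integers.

I0 mul r2: issue@1 deps=(None,None) exec_start@1 write@3
I1 add r1: issue@2 deps=(None,None) exec_start@2 write@4
I2 mul r4: issue@3 deps=(0,1) exec_start@4 write@6
I3 mul r2: issue@4 deps=(None,0) exec_start@4 write@6
I4 mul r4: issue@5 deps=(None,3) exec_start@6 write@8

Answer: 3 4 6 6 8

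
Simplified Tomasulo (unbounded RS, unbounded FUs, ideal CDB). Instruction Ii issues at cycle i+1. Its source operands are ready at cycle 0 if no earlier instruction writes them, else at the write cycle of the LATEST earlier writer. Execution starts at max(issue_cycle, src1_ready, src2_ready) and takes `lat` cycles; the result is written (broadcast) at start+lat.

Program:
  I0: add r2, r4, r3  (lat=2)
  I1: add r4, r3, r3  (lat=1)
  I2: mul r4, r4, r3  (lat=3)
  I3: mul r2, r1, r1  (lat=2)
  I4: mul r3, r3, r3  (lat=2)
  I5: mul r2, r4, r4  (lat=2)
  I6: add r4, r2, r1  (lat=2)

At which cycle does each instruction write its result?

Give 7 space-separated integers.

I0 add r2: issue@1 deps=(None,None) exec_start@1 write@3
I1 add r4: issue@2 deps=(None,None) exec_start@2 write@3
I2 mul r4: issue@3 deps=(1,None) exec_start@3 write@6
I3 mul r2: issue@4 deps=(None,None) exec_start@4 write@6
I4 mul r3: issue@5 deps=(None,None) exec_start@5 write@7
I5 mul r2: issue@6 deps=(2,2) exec_start@6 write@8
I6 add r4: issue@7 deps=(5,None) exec_start@8 write@10

Answer: 3 3 6 6 7 8 10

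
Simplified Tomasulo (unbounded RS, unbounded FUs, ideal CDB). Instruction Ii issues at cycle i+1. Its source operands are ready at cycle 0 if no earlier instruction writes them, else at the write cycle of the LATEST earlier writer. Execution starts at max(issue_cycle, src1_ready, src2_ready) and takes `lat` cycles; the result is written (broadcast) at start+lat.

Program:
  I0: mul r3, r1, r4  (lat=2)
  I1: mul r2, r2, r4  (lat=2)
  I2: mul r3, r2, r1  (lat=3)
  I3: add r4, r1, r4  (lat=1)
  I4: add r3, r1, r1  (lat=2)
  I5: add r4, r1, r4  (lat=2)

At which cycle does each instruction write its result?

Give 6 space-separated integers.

Answer: 3 4 7 5 7 8

Derivation:
I0 mul r3: issue@1 deps=(None,None) exec_start@1 write@3
I1 mul r2: issue@2 deps=(None,None) exec_start@2 write@4
I2 mul r3: issue@3 deps=(1,None) exec_start@4 write@7
I3 add r4: issue@4 deps=(None,None) exec_start@4 write@5
I4 add r3: issue@5 deps=(None,None) exec_start@5 write@7
I5 add r4: issue@6 deps=(None,3) exec_start@6 write@8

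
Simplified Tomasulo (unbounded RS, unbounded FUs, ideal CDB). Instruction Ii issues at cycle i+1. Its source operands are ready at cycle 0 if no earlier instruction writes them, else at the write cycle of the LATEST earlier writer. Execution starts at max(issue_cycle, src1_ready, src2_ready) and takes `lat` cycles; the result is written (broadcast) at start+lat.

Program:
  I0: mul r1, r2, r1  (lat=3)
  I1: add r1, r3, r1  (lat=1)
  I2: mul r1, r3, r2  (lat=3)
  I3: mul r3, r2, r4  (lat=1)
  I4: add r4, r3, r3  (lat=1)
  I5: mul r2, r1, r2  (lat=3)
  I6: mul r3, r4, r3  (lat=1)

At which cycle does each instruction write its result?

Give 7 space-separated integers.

Answer: 4 5 6 5 6 9 8

Derivation:
I0 mul r1: issue@1 deps=(None,None) exec_start@1 write@4
I1 add r1: issue@2 deps=(None,0) exec_start@4 write@5
I2 mul r1: issue@3 deps=(None,None) exec_start@3 write@6
I3 mul r3: issue@4 deps=(None,None) exec_start@4 write@5
I4 add r4: issue@5 deps=(3,3) exec_start@5 write@6
I5 mul r2: issue@6 deps=(2,None) exec_start@6 write@9
I6 mul r3: issue@7 deps=(4,3) exec_start@7 write@8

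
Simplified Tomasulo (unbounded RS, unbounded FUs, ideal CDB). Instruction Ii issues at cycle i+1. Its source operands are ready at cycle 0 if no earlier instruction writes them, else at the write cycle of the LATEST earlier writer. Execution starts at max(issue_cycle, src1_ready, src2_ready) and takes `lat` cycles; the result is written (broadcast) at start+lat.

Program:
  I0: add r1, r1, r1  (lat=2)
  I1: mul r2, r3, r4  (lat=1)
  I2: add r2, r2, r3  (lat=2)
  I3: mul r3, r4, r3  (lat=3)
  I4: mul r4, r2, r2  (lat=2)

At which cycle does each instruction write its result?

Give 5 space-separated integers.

I0 add r1: issue@1 deps=(None,None) exec_start@1 write@3
I1 mul r2: issue@2 deps=(None,None) exec_start@2 write@3
I2 add r2: issue@3 deps=(1,None) exec_start@3 write@5
I3 mul r3: issue@4 deps=(None,None) exec_start@4 write@7
I4 mul r4: issue@5 deps=(2,2) exec_start@5 write@7

Answer: 3 3 5 7 7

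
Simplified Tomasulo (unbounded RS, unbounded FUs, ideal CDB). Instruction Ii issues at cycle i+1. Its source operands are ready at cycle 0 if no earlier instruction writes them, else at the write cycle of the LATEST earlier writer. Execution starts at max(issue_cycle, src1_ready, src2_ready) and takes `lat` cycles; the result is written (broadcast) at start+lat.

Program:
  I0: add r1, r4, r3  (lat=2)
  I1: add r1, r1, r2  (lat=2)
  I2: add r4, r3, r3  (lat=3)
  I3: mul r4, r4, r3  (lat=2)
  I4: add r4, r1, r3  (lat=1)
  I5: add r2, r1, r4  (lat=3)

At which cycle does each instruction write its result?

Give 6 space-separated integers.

I0 add r1: issue@1 deps=(None,None) exec_start@1 write@3
I1 add r1: issue@2 deps=(0,None) exec_start@3 write@5
I2 add r4: issue@3 deps=(None,None) exec_start@3 write@6
I3 mul r4: issue@4 deps=(2,None) exec_start@6 write@8
I4 add r4: issue@5 deps=(1,None) exec_start@5 write@6
I5 add r2: issue@6 deps=(1,4) exec_start@6 write@9

Answer: 3 5 6 8 6 9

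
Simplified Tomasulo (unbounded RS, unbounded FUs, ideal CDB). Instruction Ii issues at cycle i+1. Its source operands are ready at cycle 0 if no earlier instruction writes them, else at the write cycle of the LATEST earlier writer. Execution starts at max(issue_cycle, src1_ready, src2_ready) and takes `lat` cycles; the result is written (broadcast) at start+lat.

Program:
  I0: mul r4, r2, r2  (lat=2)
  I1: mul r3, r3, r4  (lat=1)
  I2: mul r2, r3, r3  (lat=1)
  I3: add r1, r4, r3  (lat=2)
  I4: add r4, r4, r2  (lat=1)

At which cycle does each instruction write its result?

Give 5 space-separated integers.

I0 mul r4: issue@1 deps=(None,None) exec_start@1 write@3
I1 mul r3: issue@2 deps=(None,0) exec_start@3 write@4
I2 mul r2: issue@3 deps=(1,1) exec_start@4 write@5
I3 add r1: issue@4 deps=(0,1) exec_start@4 write@6
I4 add r4: issue@5 deps=(0,2) exec_start@5 write@6

Answer: 3 4 5 6 6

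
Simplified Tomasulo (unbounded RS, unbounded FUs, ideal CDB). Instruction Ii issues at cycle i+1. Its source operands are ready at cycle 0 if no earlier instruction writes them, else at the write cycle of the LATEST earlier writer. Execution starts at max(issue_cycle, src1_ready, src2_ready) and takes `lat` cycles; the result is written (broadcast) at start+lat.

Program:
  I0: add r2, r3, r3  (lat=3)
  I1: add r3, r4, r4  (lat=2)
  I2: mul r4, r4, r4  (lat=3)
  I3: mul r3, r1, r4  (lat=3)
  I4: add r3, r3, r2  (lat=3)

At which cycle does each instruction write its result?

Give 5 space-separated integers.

Answer: 4 4 6 9 12

Derivation:
I0 add r2: issue@1 deps=(None,None) exec_start@1 write@4
I1 add r3: issue@2 deps=(None,None) exec_start@2 write@4
I2 mul r4: issue@3 deps=(None,None) exec_start@3 write@6
I3 mul r3: issue@4 deps=(None,2) exec_start@6 write@9
I4 add r3: issue@5 deps=(3,0) exec_start@9 write@12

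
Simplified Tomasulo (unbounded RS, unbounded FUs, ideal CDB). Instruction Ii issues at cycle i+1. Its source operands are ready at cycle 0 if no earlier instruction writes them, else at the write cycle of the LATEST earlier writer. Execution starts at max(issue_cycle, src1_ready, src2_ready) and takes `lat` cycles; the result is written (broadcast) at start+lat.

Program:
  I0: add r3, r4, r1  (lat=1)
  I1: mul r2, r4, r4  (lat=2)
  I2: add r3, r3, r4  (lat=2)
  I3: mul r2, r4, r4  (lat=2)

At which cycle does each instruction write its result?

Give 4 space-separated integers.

I0 add r3: issue@1 deps=(None,None) exec_start@1 write@2
I1 mul r2: issue@2 deps=(None,None) exec_start@2 write@4
I2 add r3: issue@3 deps=(0,None) exec_start@3 write@5
I3 mul r2: issue@4 deps=(None,None) exec_start@4 write@6

Answer: 2 4 5 6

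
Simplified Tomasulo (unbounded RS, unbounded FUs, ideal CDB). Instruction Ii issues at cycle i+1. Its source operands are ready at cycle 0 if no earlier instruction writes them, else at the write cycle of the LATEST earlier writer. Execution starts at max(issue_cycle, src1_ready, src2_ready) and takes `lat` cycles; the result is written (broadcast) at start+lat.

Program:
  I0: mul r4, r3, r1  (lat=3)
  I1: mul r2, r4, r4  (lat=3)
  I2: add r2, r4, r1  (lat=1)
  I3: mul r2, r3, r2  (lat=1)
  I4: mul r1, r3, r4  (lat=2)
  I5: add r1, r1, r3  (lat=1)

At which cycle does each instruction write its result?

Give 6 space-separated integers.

I0 mul r4: issue@1 deps=(None,None) exec_start@1 write@4
I1 mul r2: issue@2 deps=(0,0) exec_start@4 write@7
I2 add r2: issue@3 deps=(0,None) exec_start@4 write@5
I3 mul r2: issue@4 deps=(None,2) exec_start@5 write@6
I4 mul r1: issue@5 deps=(None,0) exec_start@5 write@7
I5 add r1: issue@6 deps=(4,None) exec_start@7 write@8

Answer: 4 7 5 6 7 8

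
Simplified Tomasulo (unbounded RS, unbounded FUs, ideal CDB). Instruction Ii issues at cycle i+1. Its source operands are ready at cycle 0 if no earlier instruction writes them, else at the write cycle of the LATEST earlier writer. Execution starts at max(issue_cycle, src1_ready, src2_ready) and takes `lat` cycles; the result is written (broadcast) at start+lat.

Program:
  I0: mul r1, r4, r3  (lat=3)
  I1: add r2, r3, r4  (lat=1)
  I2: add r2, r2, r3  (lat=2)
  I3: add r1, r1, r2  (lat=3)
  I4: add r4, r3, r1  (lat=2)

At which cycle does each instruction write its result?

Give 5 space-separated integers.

Answer: 4 3 5 8 10

Derivation:
I0 mul r1: issue@1 deps=(None,None) exec_start@1 write@4
I1 add r2: issue@2 deps=(None,None) exec_start@2 write@3
I2 add r2: issue@3 deps=(1,None) exec_start@3 write@5
I3 add r1: issue@4 deps=(0,2) exec_start@5 write@8
I4 add r4: issue@5 deps=(None,3) exec_start@8 write@10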